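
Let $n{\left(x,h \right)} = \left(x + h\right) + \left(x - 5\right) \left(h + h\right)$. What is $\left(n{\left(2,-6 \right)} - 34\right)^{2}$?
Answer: $4$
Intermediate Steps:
$n{\left(x,h \right)} = h + x + 2 h \left(-5 + x\right)$ ($n{\left(x,h \right)} = \left(h + x\right) + \left(-5 + x\right) 2 h = \left(h + x\right) + 2 h \left(-5 + x\right) = h + x + 2 h \left(-5 + x\right)$)
$\left(n{\left(2,-6 \right)} - 34\right)^{2} = \left(\left(2 - -54 + 2 \left(-6\right) 2\right) - 34\right)^{2} = \left(\left(2 + 54 - 24\right) - 34\right)^{2} = \left(32 - 34\right)^{2} = \left(-2\right)^{2} = 4$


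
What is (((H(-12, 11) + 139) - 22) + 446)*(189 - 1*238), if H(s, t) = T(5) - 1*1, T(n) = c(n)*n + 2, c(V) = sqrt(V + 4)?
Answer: -28371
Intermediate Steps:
c(V) = sqrt(4 + V)
T(n) = 2 + n*sqrt(4 + n) (T(n) = sqrt(4 + n)*n + 2 = n*sqrt(4 + n) + 2 = 2 + n*sqrt(4 + n))
H(s, t) = 16 (H(s, t) = (2 + 5*sqrt(4 + 5)) - 1*1 = (2 + 5*sqrt(9)) - 1 = (2 + 5*3) - 1 = (2 + 15) - 1 = 17 - 1 = 16)
(((H(-12, 11) + 139) - 22) + 446)*(189 - 1*238) = (((16 + 139) - 22) + 446)*(189 - 1*238) = ((155 - 22) + 446)*(189 - 238) = (133 + 446)*(-49) = 579*(-49) = -28371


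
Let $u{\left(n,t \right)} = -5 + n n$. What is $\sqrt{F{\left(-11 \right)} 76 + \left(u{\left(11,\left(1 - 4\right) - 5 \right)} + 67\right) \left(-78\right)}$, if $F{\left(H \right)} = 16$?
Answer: $i \sqrt{13058} \approx 114.27 i$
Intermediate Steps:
$u{\left(n,t \right)} = -5 + n^{2}$
$\sqrt{F{\left(-11 \right)} 76 + \left(u{\left(11,\left(1 - 4\right) - 5 \right)} + 67\right) \left(-78\right)} = \sqrt{16 \cdot 76 + \left(\left(-5 + 11^{2}\right) + 67\right) \left(-78\right)} = \sqrt{1216 + \left(\left(-5 + 121\right) + 67\right) \left(-78\right)} = \sqrt{1216 + \left(116 + 67\right) \left(-78\right)} = \sqrt{1216 + 183 \left(-78\right)} = \sqrt{1216 - 14274} = \sqrt{-13058} = i \sqrt{13058}$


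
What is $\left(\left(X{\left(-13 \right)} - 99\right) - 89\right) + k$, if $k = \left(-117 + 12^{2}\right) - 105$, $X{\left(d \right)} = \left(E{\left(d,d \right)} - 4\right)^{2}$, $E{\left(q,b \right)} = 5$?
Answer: $-265$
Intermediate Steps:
$X{\left(d \right)} = 1$ ($X{\left(d \right)} = \left(5 - 4\right)^{2} = 1^{2} = 1$)
$k = -78$ ($k = \left(-117 + 144\right) - 105 = 27 - 105 = -78$)
$\left(\left(X{\left(-13 \right)} - 99\right) - 89\right) + k = \left(\left(1 - 99\right) - 89\right) - 78 = \left(-98 - 89\right) - 78 = -187 - 78 = -265$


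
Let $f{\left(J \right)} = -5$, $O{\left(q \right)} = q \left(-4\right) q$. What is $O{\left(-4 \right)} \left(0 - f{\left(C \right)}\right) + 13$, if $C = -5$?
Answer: $-307$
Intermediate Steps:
$O{\left(q \right)} = - 4 q^{2}$ ($O{\left(q \right)} = - 4 q q = - 4 q^{2}$)
$O{\left(-4 \right)} \left(0 - f{\left(C \right)}\right) + 13 = - 4 \left(-4\right)^{2} \left(0 - -5\right) + 13 = \left(-4\right) 16 \left(0 + 5\right) + 13 = \left(-64\right) 5 + 13 = -320 + 13 = -307$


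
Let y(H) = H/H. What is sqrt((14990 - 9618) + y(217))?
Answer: 3*sqrt(597) ≈ 73.301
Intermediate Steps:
y(H) = 1
sqrt((14990 - 9618) + y(217)) = sqrt((14990 - 9618) + 1) = sqrt(5372 + 1) = sqrt(5373) = 3*sqrt(597)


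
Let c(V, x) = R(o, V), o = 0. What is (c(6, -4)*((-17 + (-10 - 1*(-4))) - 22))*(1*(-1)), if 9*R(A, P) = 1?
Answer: 5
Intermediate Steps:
R(A, P) = 1/9 (R(A, P) = (1/9)*1 = 1/9)
c(V, x) = 1/9
(c(6, -4)*((-17 + (-10 - 1*(-4))) - 22))*(1*(-1)) = (((-17 + (-10 - 1*(-4))) - 22)/9)*(1*(-1)) = (((-17 + (-10 + 4)) - 22)/9)*(-1) = (((-17 - 6) - 22)/9)*(-1) = ((-23 - 22)/9)*(-1) = ((1/9)*(-45))*(-1) = -5*(-1) = 5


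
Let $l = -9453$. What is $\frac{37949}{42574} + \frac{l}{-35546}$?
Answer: $\frac{62549542}{54047693} \approx 1.1573$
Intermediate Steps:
$\frac{37949}{42574} + \frac{l}{-35546} = \frac{37949}{42574} - \frac{9453}{-35546} = 37949 \cdot \frac{1}{42574} - - \frac{9453}{35546} = \frac{37949}{42574} + \frac{9453}{35546} = \frac{62549542}{54047693}$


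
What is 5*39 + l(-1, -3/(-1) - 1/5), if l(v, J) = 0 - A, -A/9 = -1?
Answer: 186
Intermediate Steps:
A = 9 (A = -9*(-1) = 9)
l(v, J) = -9 (l(v, J) = 0 - 1*9 = 0 - 9 = -9)
5*39 + l(-1, -3/(-1) - 1/5) = 5*39 - 9 = 195 - 9 = 186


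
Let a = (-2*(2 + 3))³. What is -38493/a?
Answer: 38493/1000 ≈ 38.493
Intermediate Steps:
a = -1000 (a = (-2*5)³ = (-10)³ = -1000)
-38493/a = -38493/(-1000) = -38493*(-1/1000) = 38493/1000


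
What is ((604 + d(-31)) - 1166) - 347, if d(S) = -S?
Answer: -878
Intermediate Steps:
((604 + d(-31)) - 1166) - 347 = ((604 - 1*(-31)) - 1166) - 347 = ((604 + 31) - 1166) - 347 = (635 - 1166) - 347 = -531 - 347 = -878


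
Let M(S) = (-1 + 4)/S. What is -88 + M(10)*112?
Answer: -272/5 ≈ -54.400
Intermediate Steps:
M(S) = 3/S
-88 + M(10)*112 = -88 + (3/10)*112 = -88 + 168/5 = -272/5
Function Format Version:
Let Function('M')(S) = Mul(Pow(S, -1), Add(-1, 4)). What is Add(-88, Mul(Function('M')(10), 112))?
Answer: Rational(-272, 5) ≈ -54.400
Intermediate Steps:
Function('M')(S) = Mul(3, Pow(S, -1)) (Function('M')(S) = Mul(Pow(S, -1), 3) = Mul(3, Pow(S, -1)))
Add(-88, Mul(Function('M')(10), 112)) = Add(-88, Mul(Mul(3, Pow(10, -1)), 112)) = Add(-88, Mul(Mul(3, Rational(1, 10)), 112)) = Add(-88, Mul(Rational(3, 10), 112)) = Add(-88, Rational(168, 5)) = Rational(-272, 5)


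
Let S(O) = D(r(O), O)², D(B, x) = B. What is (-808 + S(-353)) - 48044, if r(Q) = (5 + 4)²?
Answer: -42291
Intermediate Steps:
r(Q) = 81 (r(Q) = 9² = 81)
S(O) = 6561 (S(O) = 81² = 6561)
(-808 + S(-353)) - 48044 = (-808 + 6561) - 48044 = 5753 - 48044 = -42291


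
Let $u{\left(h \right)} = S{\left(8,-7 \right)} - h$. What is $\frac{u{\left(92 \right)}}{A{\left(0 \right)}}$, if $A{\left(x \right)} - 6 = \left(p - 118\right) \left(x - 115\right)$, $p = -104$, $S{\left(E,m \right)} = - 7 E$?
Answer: $- \frac{37}{6384} \approx -0.0057957$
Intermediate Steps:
$u{\left(h \right)} = -56 - h$ ($u{\left(h \right)} = \left(-7\right) 8 - h = -56 - h$)
$A{\left(x \right)} = 25536 - 222 x$ ($A{\left(x \right)} = 6 + \left(-104 - 118\right) \left(x - 115\right) = 6 - 222 \left(-115 + x\right) = 6 - \left(-25530 + 222 x\right) = 25536 - 222 x$)
$\frac{u{\left(92 \right)}}{A{\left(0 \right)}} = \frac{-56 - 92}{25536 - 0} = \frac{-56 - 92}{25536 + 0} = - \frac{148}{25536} = \left(-148\right) \frac{1}{25536} = - \frac{37}{6384}$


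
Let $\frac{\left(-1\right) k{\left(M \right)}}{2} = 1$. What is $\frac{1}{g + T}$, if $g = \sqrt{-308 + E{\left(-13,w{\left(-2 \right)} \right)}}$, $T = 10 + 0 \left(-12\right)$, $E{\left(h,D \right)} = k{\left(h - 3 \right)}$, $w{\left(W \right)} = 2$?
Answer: $\frac{1}{41} - \frac{i \sqrt{310}}{410} \approx 0.02439 - 0.042943 i$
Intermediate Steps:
$k{\left(M \right)} = -2$ ($k{\left(M \right)} = \left(-2\right) 1 = -2$)
$E{\left(h,D \right)} = -2$
$T = 10$ ($T = 10 + 0 = 10$)
$g = i \sqrt{310}$ ($g = \sqrt{-308 - 2} = \sqrt{-310} = i \sqrt{310} \approx 17.607 i$)
$\frac{1}{g + T} = \frac{1}{i \sqrt{310} + 10} = \frac{1}{10 + i \sqrt{310}}$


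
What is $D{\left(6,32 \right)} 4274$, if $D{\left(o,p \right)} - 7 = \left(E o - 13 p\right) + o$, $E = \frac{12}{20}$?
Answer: $- \frac{8535178}{5} \approx -1.707 \cdot 10^{6}$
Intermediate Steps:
$E = \frac{3}{5}$ ($E = 12 \cdot \frac{1}{20} = \frac{3}{5} \approx 0.6$)
$D{\left(o,p \right)} = 7 - 13 p + \frac{8 o}{5}$ ($D{\left(o,p \right)} = 7 + \left(\left(\frac{3 o}{5} - 13 p\right) + o\right) = 7 + \left(\left(- 13 p + \frac{3 o}{5}\right) + o\right) = 7 + \left(- 13 p + \frac{8 o}{5}\right) = 7 - 13 p + \frac{8 o}{5}$)
$D{\left(6,32 \right)} 4274 = \left(7 - 416 + \frac{8}{5} \cdot 6\right) 4274 = \left(7 - 416 + \frac{48}{5}\right) 4274 = \left(- \frac{1997}{5}\right) 4274 = - \frac{8535178}{5}$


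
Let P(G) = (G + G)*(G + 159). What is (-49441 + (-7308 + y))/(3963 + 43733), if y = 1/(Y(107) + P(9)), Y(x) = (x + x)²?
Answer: -2770486179/2328518720 ≈ -1.1898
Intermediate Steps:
P(G) = 2*G*(159 + G) (P(G) = (2*G)*(159 + G) = 2*G*(159 + G))
Y(x) = 4*x² (Y(x) = (2*x)² = 4*x²)
y = 1/48820 (y = 1/(4*107² + 2*9*(159 + 9)) = 1/(4*11449 + 2*9*168) = 1/(45796 + 3024) = 1/48820 ≈ 2.0483e-5)
(-49441 + (-7308 + y))/(3963 + 43733) = (-49441 + (-7308 + 1/48820))/(3963 + 43733) = (-49441 - 356776559/48820)/47696 = -2770486179/48820*1/47696 = -2770486179/2328518720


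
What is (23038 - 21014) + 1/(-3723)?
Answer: 7535351/3723 ≈ 2024.0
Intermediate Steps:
(23038 - 21014) + 1/(-3723) = 2024 - 1/3723 = 7535351/3723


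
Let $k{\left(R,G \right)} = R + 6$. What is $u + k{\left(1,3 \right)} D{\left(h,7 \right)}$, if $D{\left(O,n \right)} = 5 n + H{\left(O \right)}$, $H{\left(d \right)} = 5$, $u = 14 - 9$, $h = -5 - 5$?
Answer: $285$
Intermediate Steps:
$h = -10$
$u = 5$
$k{\left(R,G \right)} = 6 + R$
$D{\left(O,n \right)} = 5 + 5 n$ ($D{\left(O,n \right)} = 5 n + 5 = 5 + 5 n$)
$u + k{\left(1,3 \right)} D{\left(h,7 \right)} = 5 + \left(6 + 1\right) \left(5 + 5 \cdot 7\right) = 5 + 7 \left(5 + 35\right) = 5 + 7 \cdot 40 = 5 + 280 = 285$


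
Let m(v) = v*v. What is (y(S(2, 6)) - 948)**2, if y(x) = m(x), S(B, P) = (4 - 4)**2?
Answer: 898704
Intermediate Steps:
m(v) = v**2
S(B, P) = 0 (S(B, P) = 0**2 = 0)
y(x) = x**2
(y(S(2, 6)) - 948)**2 = (0**2 - 948)**2 = (0 - 948)**2 = (-948)**2 = 898704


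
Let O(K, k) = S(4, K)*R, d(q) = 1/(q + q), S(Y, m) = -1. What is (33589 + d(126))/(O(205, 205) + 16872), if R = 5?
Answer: 8464429/4250484 ≈ 1.9914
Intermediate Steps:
d(q) = 1/(2*q)
O(K, k) = -5 (O(K, k) = -1*5 = -5)
(33589 + d(126))/(O(205, 205) + 16872) = (33589 + (½)/126)/(-5 + 16872) = (33589 + (½)*(1/126))/16867 = (33589 + 1/252)*(1/16867) = (8464429/252)*(1/16867) = 8464429/4250484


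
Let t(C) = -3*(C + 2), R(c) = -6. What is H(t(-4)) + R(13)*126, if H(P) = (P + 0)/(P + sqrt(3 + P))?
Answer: -2266/3 ≈ -755.33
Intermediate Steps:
t(C) = -6 - 3*C (t(C) = -3*(2 + C) = -6 - 3*C)
H(P) = P/(P + sqrt(3 + P))
H(t(-4)) + R(13)*126 = (-6 - 3*(-4))/((-6 - 3*(-4)) + sqrt(3 + (-6 - 3*(-4)))) - 6*126 = (-6 + 12)/((-6 + 12) + sqrt(3 + (-6 + 12))) - 756 = 6/(6 + sqrt(3 + 6)) - 756 = 6/(6 + sqrt(9)) - 756 = 6/(6 + 3) - 756 = 6/9 - 756 = 6*(1/9) - 756 = 2/3 - 756 = -2266/3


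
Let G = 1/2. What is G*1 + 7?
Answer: 15/2 ≈ 7.5000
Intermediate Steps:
G = ½ ≈ 0.50000
G*1 + 7 = (½)*1 + 7 = ½ + 7 = 15/2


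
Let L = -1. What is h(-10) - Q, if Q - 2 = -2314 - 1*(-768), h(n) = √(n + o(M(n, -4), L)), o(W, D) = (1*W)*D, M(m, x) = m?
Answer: 1544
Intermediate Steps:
o(W, D) = D*W (o(W, D) = W*D = D*W)
h(n) = 0 (h(n) = √(n - n) = √0 = 0)
Q = -1544 (Q = 2 + (-2314 - 1*(-768)) = 2 + (-2314 + 768) = 2 - 1546 = -1544)
h(-10) - Q = 0 - 1*(-1544) = 0 + 1544 = 1544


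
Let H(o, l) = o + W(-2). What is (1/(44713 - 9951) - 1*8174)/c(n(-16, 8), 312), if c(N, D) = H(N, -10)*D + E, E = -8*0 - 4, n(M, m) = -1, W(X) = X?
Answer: 284144587/32676280 ≈ 8.6957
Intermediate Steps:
E = -4 (E = 0 - 4 = -4)
H(o, l) = -2 + o (H(o, l) = o - 2 = -2 + o)
c(N, D) = -4 + D*(-2 + N) (c(N, D) = (-2 + N)*D - 4 = D*(-2 + N) - 4 = -4 + D*(-2 + N))
(1/(44713 - 9951) - 1*8174)/c(n(-16, 8), 312) = (1/(44713 - 9951) - 1*8174)/(-4 + 312*(-2 - 1)) = (1/34762 - 8174)/(-4 + 312*(-3)) = (1/34762 - 8174)/(-4 - 936) = -284144587/34762/(-940) = -284144587/34762*(-1/940) = 284144587/32676280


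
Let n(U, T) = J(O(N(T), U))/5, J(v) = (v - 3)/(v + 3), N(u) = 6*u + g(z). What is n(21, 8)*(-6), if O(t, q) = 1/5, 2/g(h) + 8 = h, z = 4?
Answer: 21/20 ≈ 1.0500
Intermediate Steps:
g(h) = 2/(-8 + h)
N(u) = -1/2 + 6*u (N(u) = 6*u + 2/(-8 + 4) = 6*u + 2/(-4) = 6*u + 2*(-1/4) = 6*u - 1/2 = -1/2 + 6*u)
O(t, q) = 1/5
J(v) = (-3 + v)/(3 + v)
n(U, T) = -7/40 (n(U, T) = ((-3 + 1/5)/(3 + 1/5))/5 = (-14/5/(16/5))*(1/5) = ((5/16)*(-14/5))*(1/5) = -7/8*1/5 = -7/40)
n(21, 8)*(-6) = -7/40*(-6) = 21/20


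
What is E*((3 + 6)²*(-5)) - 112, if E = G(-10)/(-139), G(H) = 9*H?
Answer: -52018/139 ≈ -374.23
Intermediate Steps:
E = 90/139 (E = (9*(-10))/(-139) = -90*(-1/139) = 90/139 ≈ 0.64748)
E*((3 + 6)²*(-5)) - 112 = 90*((3 + 6)²*(-5))/139 - 112 = 90*(9²*(-5))/139 - 112 = 90*(81*(-5))/139 - 112 = (90/139)*(-405) - 112 = -36450/139 - 112 = -52018/139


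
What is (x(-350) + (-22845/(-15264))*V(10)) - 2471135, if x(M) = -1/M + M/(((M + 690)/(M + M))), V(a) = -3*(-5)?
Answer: -12464609668459/5045600 ≈ -2.4704e+6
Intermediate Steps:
V(a) = 15
x(M) = -1/M + 2*M²/(690 + M) (x(M) = -1/M + M/(((690 + M)/((2*M)))) = -1/M + M/(((690 + M)*(1/(2*M)))) = -1/M + M/(((690 + M)/(2*M))) = -1/M + M*(2*M/(690 + M)) = -1/M + 2*M²/(690 + M))
(x(-350) + (-22845/(-15264))*V(10)) - 2471135 = ((-690 - 1*(-350) + 2*(-350)³)/((-350)*(690 - 350)) - 22845/(-15264)*15) - 2471135 = (-1/350*(-690 + 350 + 2*(-42875000))/340 - 22845*(-1/15264)*15) - 2471135 = (-1/350*1/340*(-690 + 350 - 85750000) + (7615/5088)*15) - 2471135 = (-1/350*1/340*(-85750340) + 38075/1696) - 2471135 = (4287517/5950 + 38075/1696) - 2471135 = 3749087541/5045600 - 2471135 = -12464609668459/5045600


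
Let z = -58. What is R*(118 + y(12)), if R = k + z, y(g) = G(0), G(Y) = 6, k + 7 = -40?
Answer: -13020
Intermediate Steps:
k = -47 (k = -7 - 40 = -47)
y(g) = 6
R = -105 (R = -47 - 58 = -105)
R*(118 + y(12)) = -105*(118 + 6) = -105*124 = -13020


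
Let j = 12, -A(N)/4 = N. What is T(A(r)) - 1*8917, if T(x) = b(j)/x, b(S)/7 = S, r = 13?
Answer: -115942/13 ≈ -8918.6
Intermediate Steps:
A(N) = -4*N
b(S) = 7*S
T(x) = 84/x (T(x) = (7*12)/x = 84/x)
T(A(r)) - 1*8917 = 84/((-4*13)) - 1*8917 = 84/(-52) - 8917 = 84*(-1/52) - 8917 = -21/13 - 8917 = -115942/13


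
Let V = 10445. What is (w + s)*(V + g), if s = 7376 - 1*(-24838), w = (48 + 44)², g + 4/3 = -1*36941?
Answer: -3233575576/3 ≈ -1.0779e+9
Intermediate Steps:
g = -110827/3 (g = -4/3 - 1*36941 = -4/3 - 36941 = -110827/3 ≈ -36942.)
w = 8464 (w = 92² = 8464)
s = 32214 (s = 7376 + 24838 = 32214)
(w + s)*(V + g) = (8464 + 32214)*(10445 - 110827/3) = 40678*(-79492/3) = -3233575576/3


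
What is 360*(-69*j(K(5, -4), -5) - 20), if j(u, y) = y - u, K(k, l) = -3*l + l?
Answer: 315720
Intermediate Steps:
K(k, l) = -2*l
360*(-69*j(K(5, -4), -5) - 20) = 360*(-69*(-5 - (-2)*(-4)) - 20) = 360*(-69*(-5 - 1*8) - 20) = 360*(-69*(-5 - 8) - 20) = 360*(-69*(-13) - 20) = 360*(897 - 20) = 360*877 = 315720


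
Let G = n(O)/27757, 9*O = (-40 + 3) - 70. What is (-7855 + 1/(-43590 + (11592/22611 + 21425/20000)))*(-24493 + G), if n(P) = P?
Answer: 4210576390745161089416660/21885343641436161 ≈ 1.9239e+8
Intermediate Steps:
O = -107/9 (O = ((-40 + 3) - 70)/9 = (-37 - 70)/9 = (⅑)*(-107) = -107/9 ≈ -11.889)
G = -107/249813 (G = -107/9/27757 = -107/9*1/27757 = -107/249813 ≈ -0.00042832)
(-7855 + 1/(-43590 + (11592/22611 + 21425/20000)))*(-24493 + G) = (-7855 + 1/(-43590 + (11592/22611 + 21425/20000)))*(-24493 - 107/249813) = (-7855 + 1/(-43590 + (11592*(1/22611) + 21425*(1/20000))))*(-6118669916/249813) = (-7855 + 1/(-43590 + (3864/7537 + 857/800)))*(-6118669916/249813) = (-7855 + 1/(-43590 + 9550409/6029600))*(-6118669916/249813) = (-7855 + 1/(-262820713591/6029600))*(-6118669916/249813) = (-7855 - 6029600/262820713591)*(-6118669916/249813) = -2064456711286905/262820713591*(-6118669916/249813) = 4210576390745161089416660/21885343641436161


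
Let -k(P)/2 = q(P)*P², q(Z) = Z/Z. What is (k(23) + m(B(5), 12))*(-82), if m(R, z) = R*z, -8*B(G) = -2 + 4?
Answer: 87002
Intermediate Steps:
q(Z) = 1
B(G) = -¼ (B(G) = -(-2 + 4)/8 = -⅛*2 = -¼)
k(P) = -2*P²
(k(23) + m(B(5), 12))*(-82) = (-2*23² - ¼*12)*(-82) = (-2*529 - 3)*(-82) = (-1058 - 3)*(-82) = -1061*(-82) = 87002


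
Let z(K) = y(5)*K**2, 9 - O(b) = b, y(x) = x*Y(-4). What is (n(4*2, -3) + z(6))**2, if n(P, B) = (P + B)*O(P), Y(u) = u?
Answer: 511225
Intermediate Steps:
y(x) = -4*x (y(x) = x*(-4) = -4*x)
O(b) = 9 - b
z(K) = -20*K**2 (z(K) = (-4*5)*K**2 = -20*K**2)
n(P, B) = (9 - P)*(B + P) (n(P, B) = (P + B)*(9 - P) = (B + P)*(9 - P) = (9 - P)*(B + P))
(n(4*2, -3) + z(6))**2 = (-(-9 + 4*2)*(-3 + 4*2) - 20*6**2)**2 = (-(-9 + 8)*(-3 + 8) - 20*36)**2 = (-1*(-1)*5 - 720)**2 = (5 - 720)**2 = (-715)**2 = 511225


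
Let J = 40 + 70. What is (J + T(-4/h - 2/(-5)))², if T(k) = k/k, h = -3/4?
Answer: 12321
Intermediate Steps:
h = -¾ (h = -3*¼ = -¾ ≈ -0.75000)
T(k) = 1
J = 110
(J + T(-4/h - 2/(-5)))² = (110 + 1)² = 111² = 12321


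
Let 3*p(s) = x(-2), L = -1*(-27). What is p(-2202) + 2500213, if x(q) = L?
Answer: 2500222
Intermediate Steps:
L = 27
x(q) = 27
p(s) = 9 (p(s) = (⅓)*27 = 9)
p(-2202) + 2500213 = 9 + 2500213 = 2500222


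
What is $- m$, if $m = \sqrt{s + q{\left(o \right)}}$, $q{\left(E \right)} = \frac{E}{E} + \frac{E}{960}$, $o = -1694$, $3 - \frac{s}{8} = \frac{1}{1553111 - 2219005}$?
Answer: $- \frac{\sqrt{37090560269790510}}{39953640} \approx -4.8203$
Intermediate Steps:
$s = \frac{7990732}{332947}$ ($s = 24 - \frac{8}{1553111 - 2219005} = 24 - \frac{8}{-665894} = 24 - - \frac{4}{332947} = 24 + \frac{4}{332947} = \frac{7990732}{332947} \approx 24.0$)
$q{\left(E \right)} = 1 + \frac{E}{960}$ ($q{\left(E \right)} = 1 + E \frac{1}{960} = 1 + \frac{E}{960}$)
$m = \frac{\sqrt{37090560269790510}}{39953640}$ ($m = \sqrt{\frac{7990732}{332947} + \left(1 + \frac{1}{960} \left(-1694\right)\right)} = \sqrt{\frac{7990732}{332947} + \left(1 - \frac{847}{480}\right)} = \sqrt{\frac{7990732}{332947} - \frac{367}{480}} = \sqrt{\frac{3713359811}{159814560}} = \frac{\sqrt{37090560269790510}}{39953640} \approx 4.8203$)
$- m = - \frac{\sqrt{37090560269790510}}{39953640}$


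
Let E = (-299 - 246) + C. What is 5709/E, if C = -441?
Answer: -5709/986 ≈ -5.7901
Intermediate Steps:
E = -986 (E = (-299 - 246) - 441 = -545 - 441 = -986)
5709/E = 5709/(-986) = 5709*(-1/986) = -5709/986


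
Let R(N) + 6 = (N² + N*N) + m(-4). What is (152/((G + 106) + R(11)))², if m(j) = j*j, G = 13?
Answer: 23104/137641 ≈ 0.16786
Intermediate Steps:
m(j) = j²
R(N) = 10 + 2*N² (R(N) = -6 + ((N² + N*N) + (-4)²) = -6 + ((N² + N²) + 16) = -6 + (2*N² + 16) = -6 + (16 + 2*N²) = 10 + 2*N²)
(152/((G + 106) + R(11)))² = (152/((13 + 106) + (10 + 2*11²)))² = (152/(119 + (10 + 2*121)))² = (152/(119 + (10 + 242)))² = (152/(119 + 252))² = (152/371)² = 23104/137641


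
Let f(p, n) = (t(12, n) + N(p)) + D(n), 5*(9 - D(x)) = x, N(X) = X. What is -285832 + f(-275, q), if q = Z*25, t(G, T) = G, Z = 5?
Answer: -286111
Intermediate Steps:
D(x) = 9 - x/5
q = 125 (q = 5*25 = 125)
f(p, n) = 21 + p - n/5 (f(p, n) = (12 + p) + (9 - n/5) = 21 + p - n/5)
-285832 + f(-275, q) = -285832 + (21 - 275 - ⅕*125) = -285832 + (21 - 275 - 25) = -285832 - 279 = -286111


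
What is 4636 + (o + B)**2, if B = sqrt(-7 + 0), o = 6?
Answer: 4665 + 12*I*sqrt(7) ≈ 4665.0 + 31.749*I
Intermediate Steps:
B = I*sqrt(7) (B = sqrt(-7) = I*sqrt(7) ≈ 2.6458*I)
4636 + (o + B)**2 = 4636 + (6 + I*sqrt(7))**2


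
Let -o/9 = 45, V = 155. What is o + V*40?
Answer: 5795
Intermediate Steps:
o = -405 (o = -9*45 = -405)
o + V*40 = -405 + 155*40 = -405 + 6200 = 5795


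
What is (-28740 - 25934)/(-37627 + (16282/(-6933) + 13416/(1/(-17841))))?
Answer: 379054842/1659708100921 ≈ 0.00022839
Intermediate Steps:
(-28740 - 25934)/(-37627 + (16282/(-6933) + 13416/(1/(-17841)))) = -54674/(-37627 + (16282*(-1/6933) + 13416/(-1/17841))) = -54674/(-37627 + (-16282/6933 + 13416*(-17841))) = -54674/(-37627 + (-16282/6933 - 239354856)) = -54674/(-37627 - 1659447232930/6933) = -54674/(-1659708100921/6933) = -54674*(-6933/1659708100921) = 379054842/1659708100921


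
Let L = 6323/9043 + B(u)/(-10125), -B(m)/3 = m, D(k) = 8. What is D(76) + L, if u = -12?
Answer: 88464203/10173375 ≈ 8.6957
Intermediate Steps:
B(m) = -3*m
L = 7077203/10173375 (L = 6323/9043 - 3*(-12)/(-10125) = 6323*(1/9043) + 36*(-1/10125) = 6323/9043 - 4/1125 = 7077203/10173375 ≈ 0.69566)
D(76) + L = 8 + 7077203/10173375 = 88464203/10173375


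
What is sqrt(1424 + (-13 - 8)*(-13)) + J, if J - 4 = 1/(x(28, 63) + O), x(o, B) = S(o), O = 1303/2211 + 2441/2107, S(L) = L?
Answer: 558989089/138582628 + sqrt(1697) ≈ 45.228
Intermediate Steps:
O = 8142472/4658577 (O = 1303*(1/2211) + 2441*(1/2107) = 1303/2211 + 2441/2107 = 8142472/4658577 ≈ 1.7478)
x(o, B) = o
J = 558989089/138582628 (J = 4 + 1/(28 + 8142472/4658577) = 4 + 1/(138582628/4658577) = 4 + 4658577/138582628 = 558989089/138582628 ≈ 4.0336)
sqrt(1424 + (-13 - 8)*(-13)) + J = sqrt(1424 + (-13 - 8)*(-13)) + 558989089/138582628 = sqrt(1424 - 21*(-13)) + 558989089/138582628 = sqrt(1424 + 273) + 558989089/138582628 = sqrt(1697) + 558989089/138582628 = 558989089/138582628 + sqrt(1697)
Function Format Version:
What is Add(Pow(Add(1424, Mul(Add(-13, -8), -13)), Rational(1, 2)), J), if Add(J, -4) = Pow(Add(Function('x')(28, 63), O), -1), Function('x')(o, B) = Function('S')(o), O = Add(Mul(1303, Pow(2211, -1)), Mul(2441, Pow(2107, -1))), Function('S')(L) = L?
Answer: Add(Rational(558989089, 138582628), Pow(1697, Rational(1, 2))) ≈ 45.228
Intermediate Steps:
O = Rational(8142472, 4658577) (O = Add(Mul(1303, Rational(1, 2211)), Mul(2441, Rational(1, 2107))) = Add(Rational(1303, 2211), Rational(2441, 2107)) = Rational(8142472, 4658577) ≈ 1.7478)
Function('x')(o, B) = o
J = Rational(558989089, 138582628) (J = Add(4, Pow(Add(28, Rational(8142472, 4658577)), -1)) = Add(4, Pow(Rational(138582628, 4658577), -1)) = Add(4, Rational(4658577, 138582628)) = Rational(558989089, 138582628) ≈ 4.0336)
Add(Pow(Add(1424, Mul(Add(-13, -8), -13)), Rational(1, 2)), J) = Add(Pow(Add(1424, Mul(Add(-13, -8), -13)), Rational(1, 2)), Rational(558989089, 138582628)) = Add(Pow(Add(1424, Mul(-21, -13)), Rational(1, 2)), Rational(558989089, 138582628)) = Add(Pow(Add(1424, 273), Rational(1, 2)), Rational(558989089, 138582628)) = Add(Pow(1697, Rational(1, 2)), Rational(558989089, 138582628)) = Add(Rational(558989089, 138582628), Pow(1697, Rational(1, 2)))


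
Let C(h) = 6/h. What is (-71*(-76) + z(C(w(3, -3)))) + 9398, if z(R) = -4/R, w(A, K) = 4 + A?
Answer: 44368/3 ≈ 14789.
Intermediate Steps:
(-71*(-76) + z(C(w(3, -3)))) + 9398 = (-71*(-76) - 4/(6/(4 + 3))) + 9398 = (5396 - 4/(6/7)) + 9398 = (5396 - 4/(6*(⅐))) + 9398 = (5396 - 4/6/7) + 9398 = (5396 - 4*7/6) + 9398 = (5396 - 14/3) + 9398 = 16174/3 + 9398 = 44368/3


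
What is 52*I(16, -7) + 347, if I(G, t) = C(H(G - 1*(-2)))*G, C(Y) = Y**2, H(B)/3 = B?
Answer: 2426459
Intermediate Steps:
H(B) = 3*B
I(G, t) = G*(6 + 3*G)**2 (I(G, t) = (3*(G - 1*(-2)))**2*G = (3*(G + 2))**2*G = (3*(2 + G))**2*G = (6 + 3*G)**2*G = G*(6 + 3*G)**2)
52*I(16, -7) + 347 = 52*(9*16*(2 + 16)**2) + 347 = 52*(9*16*18**2) + 347 = 52*(9*16*324) + 347 = 52*46656 + 347 = 2426112 + 347 = 2426459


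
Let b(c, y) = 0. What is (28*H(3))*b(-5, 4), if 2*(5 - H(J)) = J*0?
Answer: 0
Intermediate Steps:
H(J) = 5 (H(J) = 5 - J*0/2 = 5 - ½*0 = 5 + 0 = 5)
(28*H(3))*b(-5, 4) = (28*5)*0 = 140*0 = 0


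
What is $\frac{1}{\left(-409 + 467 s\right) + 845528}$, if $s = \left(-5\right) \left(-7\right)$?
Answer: $\frac{1}{861464} \approx 1.1608 \cdot 10^{-6}$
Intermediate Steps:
$s = 35$
$\frac{1}{\left(-409 + 467 s\right) + 845528} = \frac{1}{\left(-409 + 467 \cdot 35\right) + 845528} = \frac{1}{\left(-409 + 16345\right) + 845528} = \frac{1}{15936 + 845528} = \frac{1}{861464}$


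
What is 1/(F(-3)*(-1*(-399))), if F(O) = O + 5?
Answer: 1/798 ≈ 0.0012531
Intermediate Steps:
F(O) = 5 + O
1/(F(-3)*(-1*(-399))) = 1/((5 - 3)*(-1*(-399))) = 1/(2*399) = 1/798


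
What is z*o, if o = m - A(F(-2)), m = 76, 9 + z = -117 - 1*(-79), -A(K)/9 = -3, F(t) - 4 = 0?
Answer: -2303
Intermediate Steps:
F(t) = 4 (F(t) = 4 + 0 = 4)
A(K) = 27 (A(K) = -9*(-3) = 27)
z = -47 (z = -9 + (-117 - 1*(-79)) = -9 + (-117 + 79) = -9 - 38 = -47)
o = 49 (o = 76 - 1*27 = 76 - 27 = 49)
z*o = -47*49 = -2303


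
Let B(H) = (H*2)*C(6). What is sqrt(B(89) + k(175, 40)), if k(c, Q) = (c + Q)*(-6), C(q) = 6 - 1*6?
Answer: I*sqrt(1290) ≈ 35.917*I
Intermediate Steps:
C(q) = 0 (C(q) = 6 - 6 = 0)
k(c, Q) = -6*Q - 6*c (k(c, Q) = (Q + c)*(-6) = -6*Q - 6*c)
B(H) = 0 (B(H) = (H*2)*0 = (2*H)*0 = 0)
sqrt(B(89) + k(175, 40)) = sqrt(0 + (-6*40 - 6*175)) = sqrt(0 + (-240 - 1050)) = sqrt(0 - 1290) = sqrt(-1290) = I*sqrt(1290)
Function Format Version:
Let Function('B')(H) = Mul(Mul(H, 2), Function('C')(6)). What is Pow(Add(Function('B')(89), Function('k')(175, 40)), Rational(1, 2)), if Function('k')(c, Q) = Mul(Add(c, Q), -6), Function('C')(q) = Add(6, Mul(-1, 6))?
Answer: Mul(I, Pow(1290, Rational(1, 2))) ≈ Mul(35.917, I)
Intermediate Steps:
Function('C')(q) = 0 (Function('C')(q) = Add(6, -6) = 0)
Function('k')(c, Q) = Add(Mul(-6, Q), Mul(-6, c)) (Function('k')(c, Q) = Mul(Add(Q, c), -6) = Add(Mul(-6, Q), Mul(-6, c)))
Function('B')(H) = 0 (Function('B')(H) = Mul(Mul(H, 2), 0) = Mul(Mul(2, H), 0) = 0)
Pow(Add(Function('B')(89), Function('k')(175, 40)), Rational(1, 2)) = Pow(Add(0, Add(Mul(-6, 40), Mul(-6, 175))), Rational(1, 2)) = Pow(Add(0, Add(-240, -1050)), Rational(1, 2)) = Pow(Add(0, -1290), Rational(1, 2)) = Pow(-1290, Rational(1, 2)) = Mul(I, Pow(1290, Rational(1, 2)))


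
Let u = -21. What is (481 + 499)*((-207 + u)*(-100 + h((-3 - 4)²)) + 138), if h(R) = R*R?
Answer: -514000200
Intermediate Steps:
h(R) = R²
(481 + 499)*((-207 + u)*(-100 + h((-3 - 4)²)) + 138) = (481 + 499)*((-207 - 21)*(-100 + ((-3 - 4)²)²) + 138) = 980*(-228*(-100 + ((-7)²)²) + 138) = 980*(-228*(-100 + 49²) + 138) = 980*(-228*(-100 + 2401) + 138) = 980*(-228*2301 + 138) = 980*(-524628 + 138) = 980*(-524490) = -514000200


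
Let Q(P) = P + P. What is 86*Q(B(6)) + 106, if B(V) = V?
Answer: 1138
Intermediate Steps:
Q(P) = 2*P
86*Q(B(6)) + 106 = 86*(2*6) + 106 = 86*12 + 106 = 1032 + 106 = 1138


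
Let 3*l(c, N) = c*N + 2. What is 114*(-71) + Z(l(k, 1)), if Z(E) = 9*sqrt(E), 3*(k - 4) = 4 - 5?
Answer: -8094 + 3*sqrt(17) ≈ -8081.6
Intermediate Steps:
k = 11/3 (k = 4 + (4 - 5)/3 = 4 + (1/3)*(-1) = 4 - 1/3 = 11/3 ≈ 3.6667)
l(c, N) = 2/3 + N*c/3 (l(c, N) = (c*N + 2)/3 = (N*c + 2)/3 = (2 + N*c)/3 = 2/3 + N*c/3)
114*(-71) + Z(l(k, 1)) = 114*(-71) + 9*sqrt(2/3 + (1/3)*1*(11/3)) = -8094 + 9*sqrt(2/3 + 11/9) = -8094 + 9*sqrt(17/9) = -8094 + 9*(sqrt(17)/3) = -8094 + 3*sqrt(17)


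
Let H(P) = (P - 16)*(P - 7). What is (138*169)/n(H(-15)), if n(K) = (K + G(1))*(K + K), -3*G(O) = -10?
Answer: 34983/1402192 ≈ 0.024949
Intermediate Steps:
G(O) = 10/3 (G(O) = -1/3*(-10) = 10/3)
H(P) = (-16 + P)*(-7 + P)
n(K) = 2*K*(10/3 + K) (n(K) = (K + 10/3)*(K + K) = (10/3 + K)*(2*K) = 2*K*(10/3 + K))
(138*169)/n(H(-15)) = (138*169)/((2*(112 + (-15)**2 - 23*(-15))*(10 + 3*(112 + (-15)**2 - 23*(-15)))/3)) = 23322/((2*(112 + 225 + 345)*(10 + 3*(112 + 225 + 345))/3)) = 23322/(((2/3)*682*(10 + 3*682))) = 23322/(((2/3)*682*(10 + 2046))) = 23322/(((2/3)*682*2056)) = 23322/(2804384/3) = 23322*(3/2804384) = 34983/1402192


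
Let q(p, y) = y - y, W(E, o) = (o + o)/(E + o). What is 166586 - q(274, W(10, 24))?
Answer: 166586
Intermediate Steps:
W(E, o) = 2*o/(E + o) (W(E, o) = (2*o)/(E + o) = 2*o/(E + o))
q(p, y) = 0
166586 - q(274, W(10, 24)) = 166586 - 1*0 = 166586 + 0 = 166586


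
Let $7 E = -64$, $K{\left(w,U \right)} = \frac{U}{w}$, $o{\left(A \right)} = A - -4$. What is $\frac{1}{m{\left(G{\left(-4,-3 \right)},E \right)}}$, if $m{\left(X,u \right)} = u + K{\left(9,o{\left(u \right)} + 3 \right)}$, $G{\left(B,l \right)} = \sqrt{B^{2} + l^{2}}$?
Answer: $- \frac{21}{197} \approx -0.1066$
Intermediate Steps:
$o{\left(A \right)} = 4 + A$ ($o{\left(A \right)} = A + 4 = 4 + A$)
$E = - \frac{64}{7}$ ($E = \frac{1}{7} \left(-64\right) = - \frac{64}{7} \approx -9.1429$)
$m{\left(X,u \right)} = \frac{7}{9} + \frac{10 u}{9}$ ($m{\left(X,u \right)} = u + \frac{\left(4 + u\right) + 3}{9} = u + \left(7 + u\right) \frac{1}{9} = u + \left(\frac{7}{9} + \frac{u}{9}\right) = \frac{7}{9} + \frac{10 u}{9}$)
$\frac{1}{m{\left(G{\left(-4,-3 \right)},E \right)}} = \frac{1}{\frac{7}{9} + \frac{10}{9} \left(- \frac{64}{7}\right)} = \frac{1}{\frac{7}{9} - \frac{640}{63}} = \frac{1}{- \frac{197}{21}} = - \frac{21}{197}$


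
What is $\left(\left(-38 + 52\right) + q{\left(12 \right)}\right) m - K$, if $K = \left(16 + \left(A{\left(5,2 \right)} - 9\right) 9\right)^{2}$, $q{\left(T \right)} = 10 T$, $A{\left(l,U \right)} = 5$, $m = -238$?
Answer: $-32292$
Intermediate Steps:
$K = 400$ ($K = \left(16 + \left(5 - 9\right) 9\right)^{2} = \left(16 - 36\right)^{2} = \left(-20\right)^{2} = 400$)
$\left(\left(-38 + 52\right) + q{\left(12 \right)}\right) m - K = \left(\left(-38 + 52\right) + 10 \cdot 12\right) \left(-238\right) - 400 = \left(14 + 120\right) \left(-238\right) - 400 = 134 \left(-238\right) - 400 = -31892 - 400 = -32292$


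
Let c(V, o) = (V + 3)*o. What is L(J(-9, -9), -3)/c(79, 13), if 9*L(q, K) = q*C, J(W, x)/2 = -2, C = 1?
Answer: -2/4797 ≈ -0.00041693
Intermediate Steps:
c(V, o) = o*(3 + V) (c(V, o) = (3 + V)*o = o*(3 + V))
J(W, x) = -4 (J(W, x) = 2*(-2) = -4)
L(q, K) = q/9 (L(q, K) = (q*1)/9 = q/9)
L(J(-9, -9), -3)/c(79, 13) = ((⅑)*(-4))/((13*(3 + 79))) = -4/(9*(13*82)) = -4/9/1066 = -4/9*1/1066 = -2/4797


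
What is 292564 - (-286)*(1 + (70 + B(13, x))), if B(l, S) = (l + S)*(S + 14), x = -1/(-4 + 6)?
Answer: 722265/2 ≈ 3.6113e+5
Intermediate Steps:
x = -1/2 ≈ -0.50000
B(l, S) = (14 + S)*(S + l) (B(l, S) = (S + l)*(14 + S) = (14 + S)*(S + l))
292564 - (-286)*(1 + (70 + B(13, x))) = 292564 - (-286)*(1 + (70 + ((-1/2)**2 + 14*(-1/2) + 14*13 - 1/2*13))) = 292564 - (-286)*(1 + (70 + (1/4 - 7 + 182 - 13/2))) = 292564 - (-286)*(1 + (70 + 675/4)) = 292564 - (-286)*(1 + 955/4) = 292564 - (-286)*959/4 = 292564 - 1*(-137137/2) = 292564 + 137137/2 = 722265/2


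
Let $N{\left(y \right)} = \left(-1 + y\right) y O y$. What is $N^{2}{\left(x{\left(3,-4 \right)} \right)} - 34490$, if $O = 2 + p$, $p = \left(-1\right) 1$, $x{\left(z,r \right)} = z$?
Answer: $-34166$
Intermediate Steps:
$p = -1$
$O = 1$ ($O = 2 - 1 = 1$)
$N{\left(y \right)} = y^{2} \left(-1 + y\right)$ ($N{\left(y \right)} = \left(-1 + y\right) y 1 y = y \left(-1 + y\right) 1 y = y \left(-1 + y\right) y = y^{2} \left(-1 + y\right)$)
$N^{2}{\left(x{\left(3,-4 \right)} \right)} - 34490 = \left(3^{2} \left(-1 + 3\right)\right)^{2} - 34490 = \left(9 \cdot 2\right)^{2} - 34490 = 18^{2} - 34490 = 324 - 34490 = -34166$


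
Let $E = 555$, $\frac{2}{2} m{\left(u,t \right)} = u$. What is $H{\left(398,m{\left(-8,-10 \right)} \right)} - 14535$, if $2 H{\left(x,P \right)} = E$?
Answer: $- \frac{28515}{2} \approx -14258.0$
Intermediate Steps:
$m{\left(u,t \right)} = u$
$H{\left(x,P \right)} = \frac{555}{2}$ ($H{\left(x,P \right)} = \frac{1}{2} \cdot 555 = \frac{555}{2}$)
$H{\left(398,m{\left(-8,-10 \right)} \right)} - 14535 = \frac{555}{2} - 14535 = - \frac{28515}{2}$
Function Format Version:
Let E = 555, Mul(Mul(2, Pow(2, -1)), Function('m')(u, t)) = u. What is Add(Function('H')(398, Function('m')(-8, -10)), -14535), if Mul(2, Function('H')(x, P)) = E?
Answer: Rational(-28515, 2) ≈ -14258.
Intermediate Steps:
Function('m')(u, t) = u
Function('H')(x, P) = Rational(555, 2) (Function('H')(x, P) = Mul(Rational(1, 2), 555) = Rational(555, 2))
Add(Function('H')(398, Function('m')(-8, -10)), -14535) = Add(Rational(555, 2), -14535) = Rational(-28515, 2)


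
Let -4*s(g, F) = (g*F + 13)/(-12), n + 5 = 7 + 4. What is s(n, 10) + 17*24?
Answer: 19657/48 ≈ 409.52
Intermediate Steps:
n = 6 (n = -5 + (7 + 4) = -5 + 11 = 6)
s(g, F) = 13/48 + F*g/48 (s(g, F) = -(g*F + 13)/(4*(-12)) = -(F*g + 13)*(-1)/(4*12) = -(13 + F*g)*(-1)/(4*12) = -(-13/12 - F*g/12)/4 = 13/48 + F*g/48)
s(n, 10) + 17*24 = (13/48 + (1/48)*10*6) + 17*24 = (13/48 + 5/4) + 408 = 73/48 + 408 = 19657/48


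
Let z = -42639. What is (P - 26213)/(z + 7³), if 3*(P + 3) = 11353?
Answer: 67295/126888 ≈ 0.53035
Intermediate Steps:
P = 11344/3 (P = -3 + (⅓)*11353 = -3 + 11353/3 = 11344/3 ≈ 3781.3)
(P - 26213)/(z + 7³) = (11344/3 - 26213)/(-42639 + 7³) = -67295/(3*(-42639 + 343)) = -67295/3/(-42296) = -67295/3*(-1/42296) = 67295/126888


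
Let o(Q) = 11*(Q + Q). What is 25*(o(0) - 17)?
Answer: -425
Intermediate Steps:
o(Q) = 22*Q (o(Q) = 11*(2*Q) = 22*Q)
25*(o(0) - 17) = 25*(22*0 - 17) = 25*(0 - 17) = 25*(-17) = -425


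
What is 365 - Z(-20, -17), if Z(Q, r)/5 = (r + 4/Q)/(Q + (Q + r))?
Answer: 20719/57 ≈ 363.49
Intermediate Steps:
Z(Q, r) = 5*(r + 4/Q)/(r + 2*Q) (Z(Q, r) = 5*((r + 4/Q)/(Q + (Q + r))) = 5*((r + 4/Q)/(r + 2*Q)) = 5*(r + 4/Q)/(r + 2*Q))
365 - Z(-20, -17) = 365 - 5*(4 - 20*(-17))/((-20)*(-17 + 2*(-20))) = 365 - 5*(-1)*(4 + 340)/(20*(-17 - 40)) = 365 - 5*(-1)*344/(20*(-57)) = 365 - 5*(-1)*(-1)*344/(20*57) = 365 - 1*86/57 = 365 - 86/57 = 20719/57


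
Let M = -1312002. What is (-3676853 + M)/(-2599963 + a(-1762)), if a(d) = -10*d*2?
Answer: 4988855/2564723 ≈ 1.9452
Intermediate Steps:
a(d) = -20*d
(-3676853 + M)/(-2599963 + a(-1762)) = (-3676853 - 1312002)/(-2599963 - 20*(-1762)) = -4988855/(-2599963 + 35240) = -4988855/(-2564723) = -4988855*(-1/2564723) = 4988855/2564723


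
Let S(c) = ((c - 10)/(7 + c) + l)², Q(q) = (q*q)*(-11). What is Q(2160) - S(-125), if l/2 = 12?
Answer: -714610761489/13924 ≈ -5.1322e+7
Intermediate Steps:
l = 24 (l = 2*12 = 24)
Q(q) = -11*q² (Q(q) = q²*(-11) = -11*q²)
S(c) = (24 + (-10 + c)/(7 + c))² (S(c) = ((c - 10)/(7 + c) + 24)² = ((-10 + c)/(7 + c) + 24)² = (24 + (-10 + c)/(7 + c))²)
Q(2160) - S(-125) = -11*2160² - (158 + 25*(-125))²/(7 - 125)² = -11*4665600 - (158 - 3125)²/(-118)² = -51321600 - (-2967)²/13924 = -51321600 - 8803089/13924 = -714610761489/13924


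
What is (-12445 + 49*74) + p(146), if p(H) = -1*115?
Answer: -8934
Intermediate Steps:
p(H) = -115
(-12445 + 49*74) + p(146) = (-12445 + 49*74) - 115 = (-12445 + 3626) - 115 = -8819 - 115 = -8934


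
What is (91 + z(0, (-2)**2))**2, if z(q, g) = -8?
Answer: 6889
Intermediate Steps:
(91 + z(0, (-2)**2))**2 = (91 - 8)**2 = 83**2 = 6889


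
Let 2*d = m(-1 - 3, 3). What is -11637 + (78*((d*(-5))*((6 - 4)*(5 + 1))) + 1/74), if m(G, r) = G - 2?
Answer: 177823/74 ≈ 2403.0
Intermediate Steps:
m(G, r) = -2 + G
d = -3 (d = (-2 + (-1 - 3))/2 = (-2 - 4)/2 = (1/2)*(-6) = -3)
-11637 + (78*((d*(-5))*((6 - 4)*(5 + 1))) + 1/74) = -11637 + (78*((-3*(-5))*((6 - 4)*(5 + 1))) + 1/74) = -11637 + (78*(15*(2*6)) + 1/74) = -11637 + (78*(15*12) + 1/74) = -11637 + (78*180 + 1/74) = -11637 + (14040 + 1/74) = -11637 + 1038961/74 = 177823/74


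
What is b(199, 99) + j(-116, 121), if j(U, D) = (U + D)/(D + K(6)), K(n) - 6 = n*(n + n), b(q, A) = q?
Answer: 39606/199 ≈ 199.03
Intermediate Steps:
K(n) = 6 + 2*n² (K(n) = 6 + n*(n + n) = 6 + n*(2*n) = 6 + 2*n²)
j(U, D) = (D + U)/(78 + D) (j(U, D) = (U + D)/(D + (6 + 2*6²)) = (D + U)/(D + (6 + 2*36)) = (D + U)/(D + (6 + 72)) = (D + U)/(D + 78) = (D + U)/(78 + D))
b(199, 99) + j(-116, 121) = 199 + (121 - 116)/(78 + 121) = 199 + 5/199 = 39606/199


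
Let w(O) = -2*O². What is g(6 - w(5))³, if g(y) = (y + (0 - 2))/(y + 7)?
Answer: 216/343 ≈ 0.62974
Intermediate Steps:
g(y) = (-2 + y)/(7 + y) (g(y) = (y - 2)/(7 + y) = (-2 + y)/(7 + y))
g(6 - w(5))³ = ((-2 + (6 - (-2)*5²))/(7 + (6 - (-2)*5²)))³ = ((-2 + (6 - (-2)*25))/(7 + (6 - (-2)*25)))³ = ((-2 + (6 - 1*(-50)))/(7 + (6 - 1*(-50))))³ = ((-2 + (6 + 50))/(7 + (6 + 50)))³ = ((-2 + 56)/(7 + 56))³ = (54/63)³ = ((1/63)*54)³ = (6/7)³ = 216/343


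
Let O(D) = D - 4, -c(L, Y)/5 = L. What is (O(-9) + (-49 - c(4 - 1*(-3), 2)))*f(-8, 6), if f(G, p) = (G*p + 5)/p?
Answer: 387/2 ≈ 193.50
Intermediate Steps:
c(L, Y) = -5*L
f(G, p) = (5 + G*p)/p
O(D) = -4 + D
(O(-9) + (-49 - c(4 - 1*(-3), 2)))*f(-8, 6) = ((-4 - 9) + (-49 - (-5)*(4 - 1*(-3))))*(-8 + 5/6) = (-13 + (-49 - (-5)*(4 + 3)))*(-8 + 5*(⅙)) = (-13 + (-49 - (-5)*7))*(-8 + ⅚) = (-13 + (-49 - 1*(-35)))*(-43/6) = (-13 + (-49 + 35))*(-43/6) = (-13 - 14)*(-43/6) = -27*(-43/6) = 387/2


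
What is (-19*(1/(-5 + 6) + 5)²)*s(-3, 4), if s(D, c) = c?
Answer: -2736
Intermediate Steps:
(-19*(1/(-5 + 6) + 5)²)*s(-3, 4) = -19*(1/(-5 + 6) + 5)²*4 = -19*(1/1 + 5)²*4 = -19*(1 + 5)²*4 = -19*6²*4 = -19*36*4 = -684*4 = -2736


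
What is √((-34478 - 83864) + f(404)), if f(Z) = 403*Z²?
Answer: √65657706 ≈ 8102.9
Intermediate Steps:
√((-34478 - 83864) + f(404)) = √((-34478 - 83864) + 403*404²) = √(-118342 + 403*163216) = √(-118342 + 65776048) = √65657706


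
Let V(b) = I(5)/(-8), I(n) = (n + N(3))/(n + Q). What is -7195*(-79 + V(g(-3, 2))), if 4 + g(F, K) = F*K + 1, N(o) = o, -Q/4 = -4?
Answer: 11943700/21 ≈ 5.6875e+5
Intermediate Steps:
Q = 16 (Q = -4*(-4) = 16)
I(n) = (3 + n)/(16 + n) (I(n) = (n + 3)/(n + 16) = (3 + n)/(16 + n))
g(F, K) = -3 + F*K (g(F, K) = -4 + (F*K + 1) = -4 + (1 + F*K) = -3 + F*K)
V(b) = -1/21 (V(b) = ((3 + 5)/(16 + 5))/(-8) = (8/21)*(-⅛) = -1/21)
-7195*(-79 + V(g(-3, 2))) = -7195*(-79 - 1/21) = -7195*(-1660/21) = 11943700/21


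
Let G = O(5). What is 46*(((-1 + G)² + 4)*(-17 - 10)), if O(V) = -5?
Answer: -49680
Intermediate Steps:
G = -5
46*(((-1 + G)² + 4)*(-17 - 10)) = 46*(((-1 - 5)² + 4)*(-17 - 10)) = 46*(((-6)² + 4)*(-27)) = 46*((36 + 4)*(-27)) = 46*(40*(-27)) = 46*(-1080) = -49680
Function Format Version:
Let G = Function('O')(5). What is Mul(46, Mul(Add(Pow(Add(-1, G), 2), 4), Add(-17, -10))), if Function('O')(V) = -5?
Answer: -49680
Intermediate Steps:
G = -5
Mul(46, Mul(Add(Pow(Add(-1, G), 2), 4), Add(-17, -10))) = Mul(46, Mul(Add(Pow(Add(-1, -5), 2), 4), Add(-17, -10))) = Mul(46, Mul(Add(Pow(-6, 2), 4), -27)) = Mul(46, Mul(Add(36, 4), -27)) = Mul(46, Mul(40, -27)) = Mul(46, -1080) = -49680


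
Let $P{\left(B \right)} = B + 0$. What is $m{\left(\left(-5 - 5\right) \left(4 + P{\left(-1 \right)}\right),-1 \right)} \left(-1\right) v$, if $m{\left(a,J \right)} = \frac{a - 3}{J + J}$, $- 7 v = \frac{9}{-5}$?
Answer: $- \frac{297}{70} \approx -4.2429$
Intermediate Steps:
$P{\left(B \right)} = B$
$v = \frac{9}{35}$ ($v = - \frac{9 \frac{1}{-5}}{7} = - \frac{9 \left(- \frac{1}{5}\right)}{7} = \left(- \frac{1}{7}\right) \left(- \frac{9}{5}\right) = \frac{9}{35} \approx 0.25714$)
$m{\left(a,J \right)} = \frac{-3 + a}{2 J}$
$m{\left(\left(-5 - 5\right) \left(4 + P{\left(-1 \right)}\right),-1 \right)} \left(-1\right) v = \frac{-3 + \left(-5 - 5\right) \left(4 - 1\right)}{2 \left(-1\right)} \left(-1\right) \frac{9}{35} = \frac{1}{2} \left(-1\right) \left(-3 - 30\right) \left(-1\right) \frac{9}{35} = \frac{1}{2} \left(-1\right) \left(-33\right) \left(-1\right) \frac{9}{35} = \frac{33}{2} \left(-1\right) \frac{9}{35} = \left(- \frac{33}{2}\right) \frac{9}{35} = - \frac{297}{70}$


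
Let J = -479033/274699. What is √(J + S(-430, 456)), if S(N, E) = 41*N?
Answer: I*√1330483290681697/274699 ≈ 132.78*I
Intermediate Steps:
J = -479033/274699 (J = -479033*1/274699 = -479033/274699 ≈ -1.7438)
√(J + S(-430, 456)) = √(-479033/274699 + 41*(-430)) = √(-479033/274699 - 17630) = √(-4843422403/274699) = I*√1330483290681697/274699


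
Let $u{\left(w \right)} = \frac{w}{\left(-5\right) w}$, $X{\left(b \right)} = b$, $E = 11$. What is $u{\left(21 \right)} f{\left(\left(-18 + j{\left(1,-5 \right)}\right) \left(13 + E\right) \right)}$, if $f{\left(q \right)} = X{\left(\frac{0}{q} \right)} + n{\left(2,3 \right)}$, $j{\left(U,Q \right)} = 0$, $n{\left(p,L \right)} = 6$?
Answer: $- \frac{6}{5} \approx -1.2$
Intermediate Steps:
$f{\left(q \right)} = 6$ ($f{\left(q \right)} = \frac{0}{q} + 6 = 0 + 6 = 6$)
$u{\left(w \right)} = - \frac{1}{5}$ ($u{\left(w \right)} = w \left(- \frac{1}{5 w}\right) = - \frac{1}{5}$)
$u{\left(21 \right)} f{\left(\left(-18 + j{\left(1,-5 \right)}\right) \left(13 + E\right) \right)} = \left(- \frac{1}{5}\right) 6 = - \frac{6}{5}$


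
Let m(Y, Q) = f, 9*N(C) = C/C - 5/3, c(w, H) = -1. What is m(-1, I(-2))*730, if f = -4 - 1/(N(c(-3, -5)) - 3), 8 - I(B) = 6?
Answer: -222650/83 ≈ -2682.5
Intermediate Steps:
N(C) = -2/27 (N(C) = (C/C - 5/3)/9 = (1 - 5*1/3)/9 = (1 - 5/3)/9 = (1/9)*(-2/3) = -2/27)
I(B) = 2 (I(B) = 8 - 1*6 = 8 - 6 = 2)
f = -305/83 (f = -4 - 1/(-2/27 - 3) = -4 - 1/(-83/27) = -4 - 1*(-27/83) = -4 + 27/83 = -305/83 ≈ -3.6747)
m(Y, Q) = -305/83
m(-1, I(-2))*730 = -305/83*730 = -222650/83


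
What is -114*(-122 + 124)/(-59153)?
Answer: 228/59153 ≈ 0.0038544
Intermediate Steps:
-114*(-122 + 124)/(-59153) = -114*2*(-1/59153) = -228*(-1/59153) = 228/59153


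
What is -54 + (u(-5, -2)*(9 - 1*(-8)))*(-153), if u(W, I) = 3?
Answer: -7857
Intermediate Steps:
-54 + (u(-5, -2)*(9 - 1*(-8)))*(-153) = -54 + (3*(9 - 1*(-8)))*(-153) = -54 + (3*(9 + 8))*(-153) = -54 + (3*17)*(-153) = -54 + 51*(-153) = -54 - 7803 = -7857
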